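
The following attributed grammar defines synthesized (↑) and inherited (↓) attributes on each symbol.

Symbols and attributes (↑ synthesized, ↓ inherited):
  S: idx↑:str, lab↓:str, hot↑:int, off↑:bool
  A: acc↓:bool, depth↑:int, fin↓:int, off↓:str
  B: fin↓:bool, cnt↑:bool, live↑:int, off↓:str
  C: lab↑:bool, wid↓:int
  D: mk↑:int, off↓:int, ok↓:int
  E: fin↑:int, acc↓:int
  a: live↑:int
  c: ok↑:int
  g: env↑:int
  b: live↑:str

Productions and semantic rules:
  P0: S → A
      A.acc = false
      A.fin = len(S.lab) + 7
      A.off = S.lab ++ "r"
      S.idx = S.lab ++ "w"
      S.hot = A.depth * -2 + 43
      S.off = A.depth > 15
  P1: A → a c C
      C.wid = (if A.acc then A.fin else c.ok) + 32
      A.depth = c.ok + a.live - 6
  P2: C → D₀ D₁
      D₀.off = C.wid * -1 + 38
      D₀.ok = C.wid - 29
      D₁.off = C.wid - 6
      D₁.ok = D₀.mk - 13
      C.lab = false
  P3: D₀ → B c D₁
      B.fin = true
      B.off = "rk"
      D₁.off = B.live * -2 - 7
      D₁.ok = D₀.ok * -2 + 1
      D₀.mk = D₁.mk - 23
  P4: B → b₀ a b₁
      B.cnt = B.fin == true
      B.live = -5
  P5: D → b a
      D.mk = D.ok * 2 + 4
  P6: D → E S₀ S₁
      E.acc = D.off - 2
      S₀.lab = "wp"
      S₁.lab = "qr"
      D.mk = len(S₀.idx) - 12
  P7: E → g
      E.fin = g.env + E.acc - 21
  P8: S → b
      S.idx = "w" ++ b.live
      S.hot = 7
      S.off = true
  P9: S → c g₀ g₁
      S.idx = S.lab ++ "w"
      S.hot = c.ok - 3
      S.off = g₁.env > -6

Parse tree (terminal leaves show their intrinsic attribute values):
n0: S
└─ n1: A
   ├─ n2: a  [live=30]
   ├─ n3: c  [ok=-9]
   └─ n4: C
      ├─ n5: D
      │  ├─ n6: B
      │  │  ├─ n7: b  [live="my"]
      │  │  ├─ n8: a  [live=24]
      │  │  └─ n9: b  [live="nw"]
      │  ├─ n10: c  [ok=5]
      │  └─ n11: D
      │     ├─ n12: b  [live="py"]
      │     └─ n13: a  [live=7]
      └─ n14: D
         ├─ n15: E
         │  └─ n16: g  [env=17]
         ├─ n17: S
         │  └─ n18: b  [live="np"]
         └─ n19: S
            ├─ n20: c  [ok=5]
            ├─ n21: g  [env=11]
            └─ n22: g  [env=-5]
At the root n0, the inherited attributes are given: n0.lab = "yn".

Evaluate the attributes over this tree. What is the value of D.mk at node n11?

1. n0.lab = "yn"  [given at root]
2. n1.acc = false  [false]
3. n1.fin = 9  [len(S.lab) + 7]
4. n1.off = "ynr"  [S.lab ++ "r"]
5. n2.live = 30  [terminal]
6. n3.ok = -9  [terminal]
7. n4.wid = 23  [(if A.acc then A.fin else c.ok) + 32]
8. n5.off = 15  [C.wid * -1 + 38]
9. n5.ok = -6  [C.wid - 29]
10. n6.fin = true  [true]
11. n6.off = "rk"  ["rk"]
12. n7.live = "my"  [terminal]
13. n8.live = 24  [terminal]
14. n9.live = "nw"  [terminal]
15. n6.cnt = true  [B.fin == true]
16. n6.live = -5  [-5]
17. n10.ok = 5  [terminal]
18. n11.off = 3  [B.live * -2 - 7]
19. n11.ok = 13  [D₀.ok * -2 + 1]
20. n12.live = "py"  [terminal]
21. n13.live = 7  [terminal]
22. n11.mk = 30  [D.ok * 2 + 4]
23. n5.mk = 7  [D₁.mk - 23]
24. n14.off = 17  [C.wid - 6]
25. n14.ok = -6  [D₀.mk - 13]
26. n15.acc = 15  [D.off - 2]
27. n16.env = 17  [terminal]
28. n15.fin = 11  [g.env + E.acc - 21]
29. n17.lab = "wp"  ["wp"]
30. n18.live = "np"  [terminal]
31. n17.idx = "wnp"  ["w" ++ b.live]
32. n17.hot = 7  [7]
33. n17.off = true  [true]
34. n19.lab = "qr"  ["qr"]
35. n20.ok = 5  [terminal]
36. n21.env = 11  [terminal]
37. n22.env = -5  [terminal]
38. n19.idx = "qrw"  [S.lab ++ "w"]
39. n19.hot = 2  [c.ok - 3]
40. n19.off = true  [g₁.env > -6]
41. n14.mk = -9  [len(S₀.idx) - 12]
42. n4.lab = false  [false]
43. n1.depth = 15  [c.ok + a.live - 6]
44. n0.idx = "ynw"  [S.lab ++ "w"]
45. n0.hot = 13  [A.depth * -2 + 43]
46. n0.off = false  [A.depth > 15]

30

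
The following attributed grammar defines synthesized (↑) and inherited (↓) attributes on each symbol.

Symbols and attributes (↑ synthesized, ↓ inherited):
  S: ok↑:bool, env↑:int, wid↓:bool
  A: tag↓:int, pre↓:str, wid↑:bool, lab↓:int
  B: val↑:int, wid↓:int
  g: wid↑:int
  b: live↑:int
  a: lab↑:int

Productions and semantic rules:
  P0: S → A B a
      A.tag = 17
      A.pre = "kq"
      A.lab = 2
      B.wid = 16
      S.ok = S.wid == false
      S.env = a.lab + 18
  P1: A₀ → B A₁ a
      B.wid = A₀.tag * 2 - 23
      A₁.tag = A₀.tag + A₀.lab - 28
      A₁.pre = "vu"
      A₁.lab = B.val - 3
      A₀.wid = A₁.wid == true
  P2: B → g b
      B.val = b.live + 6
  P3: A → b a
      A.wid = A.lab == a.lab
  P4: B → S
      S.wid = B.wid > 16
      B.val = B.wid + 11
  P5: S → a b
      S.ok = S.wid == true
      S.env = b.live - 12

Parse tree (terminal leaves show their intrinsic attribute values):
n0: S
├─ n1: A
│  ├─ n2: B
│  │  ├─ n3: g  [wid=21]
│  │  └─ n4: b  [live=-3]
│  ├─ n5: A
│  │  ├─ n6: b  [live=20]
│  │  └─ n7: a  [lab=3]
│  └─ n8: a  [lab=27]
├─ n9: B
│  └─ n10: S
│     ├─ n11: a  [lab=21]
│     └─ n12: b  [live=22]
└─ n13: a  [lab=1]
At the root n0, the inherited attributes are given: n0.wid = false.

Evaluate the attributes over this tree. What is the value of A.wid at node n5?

false

1. n0.wid = false  [given at root]
2. n1.tag = 17  [17]
3. n1.pre = "kq"  ["kq"]
4. n1.lab = 2  [2]
5. n2.wid = 11  [A₀.tag * 2 - 23]
6. n3.wid = 21  [terminal]
7. n4.live = -3  [terminal]
8. n2.val = 3  [b.live + 6]
9. n5.tag = -9  [A₀.tag + A₀.lab - 28]
10. n5.pre = "vu"  ["vu"]
11. n5.lab = 0  [B.val - 3]
12. n6.live = 20  [terminal]
13. n7.lab = 3  [terminal]
14. n5.wid = false  [A.lab == a.lab]
15. n8.lab = 27  [terminal]
16. n1.wid = false  [A₁.wid == true]
17. n9.wid = 16  [16]
18. n10.wid = false  [B.wid > 16]
19. n11.lab = 21  [terminal]
20. n12.live = 22  [terminal]
21. n10.ok = false  [S.wid == true]
22. n10.env = 10  [b.live - 12]
23. n9.val = 27  [B.wid + 11]
24. n13.lab = 1  [terminal]
25. n0.ok = true  [S.wid == false]
26. n0.env = 19  [a.lab + 18]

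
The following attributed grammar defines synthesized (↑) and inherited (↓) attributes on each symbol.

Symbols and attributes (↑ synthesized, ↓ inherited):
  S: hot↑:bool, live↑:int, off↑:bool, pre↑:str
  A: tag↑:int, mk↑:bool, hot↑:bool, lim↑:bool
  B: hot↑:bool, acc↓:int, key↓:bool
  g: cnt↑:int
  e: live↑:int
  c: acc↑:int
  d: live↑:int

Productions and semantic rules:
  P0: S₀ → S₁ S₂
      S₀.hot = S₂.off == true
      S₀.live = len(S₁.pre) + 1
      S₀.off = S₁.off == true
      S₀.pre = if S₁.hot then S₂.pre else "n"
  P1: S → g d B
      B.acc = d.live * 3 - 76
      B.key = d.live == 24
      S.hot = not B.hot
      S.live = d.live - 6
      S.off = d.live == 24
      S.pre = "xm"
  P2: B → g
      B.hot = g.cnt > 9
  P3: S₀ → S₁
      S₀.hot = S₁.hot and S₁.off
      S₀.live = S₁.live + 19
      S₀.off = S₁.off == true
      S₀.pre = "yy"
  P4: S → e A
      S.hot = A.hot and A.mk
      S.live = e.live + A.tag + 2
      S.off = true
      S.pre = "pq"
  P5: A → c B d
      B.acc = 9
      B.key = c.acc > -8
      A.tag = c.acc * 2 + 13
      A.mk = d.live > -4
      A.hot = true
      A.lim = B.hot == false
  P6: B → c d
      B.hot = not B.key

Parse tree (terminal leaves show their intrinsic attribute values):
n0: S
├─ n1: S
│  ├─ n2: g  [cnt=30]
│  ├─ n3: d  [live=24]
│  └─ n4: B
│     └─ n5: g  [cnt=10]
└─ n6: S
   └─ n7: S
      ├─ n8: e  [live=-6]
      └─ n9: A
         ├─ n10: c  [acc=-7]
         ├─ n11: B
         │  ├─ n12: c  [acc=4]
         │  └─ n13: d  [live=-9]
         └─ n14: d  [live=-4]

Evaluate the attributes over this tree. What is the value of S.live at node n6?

14

1. n2.cnt = 30  [terminal]
2. n3.live = 24  [terminal]
3. n4.acc = -4  [d.live * 3 - 76]
4. n4.key = true  [d.live == 24]
5. n5.cnt = 10  [terminal]
6. n4.hot = true  [g.cnt > 9]
7. n1.hot = false  [not B.hot]
8. n1.live = 18  [d.live - 6]
9. n1.off = true  [d.live == 24]
10. n1.pre = "xm"  ["xm"]
11. n8.live = -6  [terminal]
12. n10.acc = -7  [terminal]
13. n11.acc = 9  [9]
14. n11.key = true  [c.acc > -8]
15. n12.acc = 4  [terminal]
16. n13.live = -9  [terminal]
17. n11.hot = false  [not B.key]
18. n14.live = -4  [terminal]
19. n9.tag = -1  [c.acc * 2 + 13]
20. n9.mk = false  [d.live > -4]
21. n9.hot = true  [true]
22. n9.lim = true  [B.hot == false]
23. n7.hot = false  [A.hot and A.mk]
24. n7.live = -5  [e.live + A.tag + 2]
25. n7.off = true  [true]
26. n7.pre = "pq"  ["pq"]
27. n6.hot = false  [S₁.hot and S₁.off]
28. n6.live = 14  [S₁.live + 19]
29. n6.off = true  [S₁.off == true]
30. n6.pre = "yy"  ["yy"]
31. n0.hot = true  [S₂.off == true]
32. n0.live = 3  [len(S₁.pre) + 1]
33. n0.off = true  [S₁.off == true]
34. n0.pre = "n"  [if S₁.hot then S₂.pre else "n"]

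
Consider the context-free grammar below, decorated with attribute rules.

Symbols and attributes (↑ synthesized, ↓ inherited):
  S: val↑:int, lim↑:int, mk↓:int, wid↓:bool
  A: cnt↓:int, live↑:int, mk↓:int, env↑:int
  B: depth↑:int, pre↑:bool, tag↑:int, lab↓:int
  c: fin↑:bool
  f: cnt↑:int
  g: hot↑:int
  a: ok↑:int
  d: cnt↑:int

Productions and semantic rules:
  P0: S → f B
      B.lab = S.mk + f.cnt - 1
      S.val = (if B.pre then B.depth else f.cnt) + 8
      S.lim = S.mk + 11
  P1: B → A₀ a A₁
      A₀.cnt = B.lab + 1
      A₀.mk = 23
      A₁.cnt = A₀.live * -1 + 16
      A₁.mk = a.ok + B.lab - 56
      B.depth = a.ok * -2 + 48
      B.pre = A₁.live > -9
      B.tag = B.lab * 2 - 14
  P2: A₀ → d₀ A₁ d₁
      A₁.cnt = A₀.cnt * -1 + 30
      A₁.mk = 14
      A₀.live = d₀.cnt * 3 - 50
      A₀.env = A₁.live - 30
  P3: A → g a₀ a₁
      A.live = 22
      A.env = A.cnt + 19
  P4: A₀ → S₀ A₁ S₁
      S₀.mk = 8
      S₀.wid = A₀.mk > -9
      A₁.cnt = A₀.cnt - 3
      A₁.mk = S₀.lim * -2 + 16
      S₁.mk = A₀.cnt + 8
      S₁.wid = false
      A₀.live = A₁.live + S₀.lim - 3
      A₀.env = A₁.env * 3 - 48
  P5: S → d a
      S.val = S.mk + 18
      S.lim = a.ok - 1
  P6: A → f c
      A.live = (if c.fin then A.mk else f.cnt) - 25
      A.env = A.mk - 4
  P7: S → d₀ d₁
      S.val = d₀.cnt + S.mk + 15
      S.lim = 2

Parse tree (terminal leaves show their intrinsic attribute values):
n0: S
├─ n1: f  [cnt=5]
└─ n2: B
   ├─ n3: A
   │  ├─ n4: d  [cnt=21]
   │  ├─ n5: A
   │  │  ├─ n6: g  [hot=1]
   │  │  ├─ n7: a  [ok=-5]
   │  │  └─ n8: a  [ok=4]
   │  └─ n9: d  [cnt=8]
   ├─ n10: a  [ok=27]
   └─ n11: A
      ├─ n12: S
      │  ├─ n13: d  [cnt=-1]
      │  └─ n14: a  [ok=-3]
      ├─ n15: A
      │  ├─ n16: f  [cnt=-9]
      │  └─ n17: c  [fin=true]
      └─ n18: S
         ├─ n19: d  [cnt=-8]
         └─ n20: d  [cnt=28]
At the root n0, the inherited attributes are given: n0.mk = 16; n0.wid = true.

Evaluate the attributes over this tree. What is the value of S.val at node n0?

2

1. n0.mk = 16  [given at root]
2. n0.wid = true  [given at root]
3. n1.cnt = 5  [terminal]
4. n2.lab = 20  [S.mk + f.cnt - 1]
5. n3.cnt = 21  [B.lab + 1]
6. n3.mk = 23  [23]
7. n4.cnt = 21  [terminal]
8. n5.cnt = 9  [A₀.cnt * -1 + 30]
9. n5.mk = 14  [14]
10. n6.hot = 1  [terminal]
11. n7.ok = -5  [terminal]
12. n8.ok = 4  [terminal]
13. n5.live = 22  [22]
14. n5.env = 28  [A.cnt + 19]
15. n9.cnt = 8  [terminal]
16. n3.live = 13  [d₀.cnt * 3 - 50]
17. n3.env = -8  [A₁.live - 30]
18. n10.ok = 27  [terminal]
19. n11.cnt = 3  [A₀.live * -1 + 16]
20. n11.mk = -9  [a.ok + B.lab - 56]
21. n12.mk = 8  [8]
22. n12.wid = false  [A₀.mk > -9]
23. n13.cnt = -1  [terminal]
24. n14.ok = -3  [terminal]
25. n12.val = 26  [S.mk + 18]
26. n12.lim = -4  [a.ok - 1]
27. n15.cnt = 0  [A₀.cnt - 3]
28. n15.mk = 24  [S₀.lim * -2 + 16]
29. n16.cnt = -9  [terminal]
30. n17.fin = true  [terminal]
31. n15.live = -1  [(if c.fin then A.mk else f.cnt) - 25]
32. n15.env = 20  [A.mk - 4]
33. n18.mk = 11  [A₀.cnt + 8]
34. n18.wid = false  [false]
35. n19.cnt = -8  [terminal]
36. n20.cnt = 28  [terminal]
37. n18.val = 18  [d₀.cnt + S.mk + 15]
38. n18.lim = 2  [2]
39. n11.live = -8  [A₁.live + S₀.lim - 3]
40. n11.env = 12  [A₁.env * 3 - 48]
41. n2.depth = -6  [a.ok * -2 + 48]
42. n2.pre = true  [A₁.live > -9]
43. n2.tag = 26  [B.lab * 2 - 14]
44. n0.val = 2  [(if B.pre then B.depth else f.cnt) + 8]
45. n0.lim = 27  [S.mk + 11]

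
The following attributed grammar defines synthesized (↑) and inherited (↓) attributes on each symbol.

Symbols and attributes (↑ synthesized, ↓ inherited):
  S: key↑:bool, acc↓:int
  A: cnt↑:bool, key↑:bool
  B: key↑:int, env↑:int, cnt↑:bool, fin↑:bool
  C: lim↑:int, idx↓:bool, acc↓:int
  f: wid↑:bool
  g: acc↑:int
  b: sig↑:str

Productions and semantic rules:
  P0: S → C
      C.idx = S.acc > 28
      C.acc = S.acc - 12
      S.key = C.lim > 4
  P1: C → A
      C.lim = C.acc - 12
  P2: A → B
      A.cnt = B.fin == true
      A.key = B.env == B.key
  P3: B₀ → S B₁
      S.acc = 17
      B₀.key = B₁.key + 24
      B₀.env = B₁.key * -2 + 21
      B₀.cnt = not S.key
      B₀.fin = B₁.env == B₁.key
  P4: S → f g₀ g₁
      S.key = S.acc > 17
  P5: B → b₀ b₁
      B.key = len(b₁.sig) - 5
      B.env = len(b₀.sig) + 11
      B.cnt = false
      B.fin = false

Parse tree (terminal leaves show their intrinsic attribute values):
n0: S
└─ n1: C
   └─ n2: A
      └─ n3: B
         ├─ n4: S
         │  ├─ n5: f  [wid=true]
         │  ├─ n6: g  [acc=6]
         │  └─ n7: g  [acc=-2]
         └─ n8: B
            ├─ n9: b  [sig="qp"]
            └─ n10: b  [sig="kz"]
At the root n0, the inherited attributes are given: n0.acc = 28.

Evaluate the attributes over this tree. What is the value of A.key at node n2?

1. n0.acc = 28  [given at root]
2. n1.idx = false  [S.acc > 28]
3. n1.acc = 16  [S.acc - 12]
4. n4.acc = 17  [17]
5. n5.wid = true  [terminal]
6. n6.acc = 6  [terminal]
7. n7.acc = -2  [terminal]
8. n4.key = false  [S.acc > 17]
9. n9.sig = "qp"  [terminal]
10. n10.sig = "kz"  [terminal]
11. n8.key = -3  [len(b₁.sig) - 5]
12. n8.env = 13  [len(b₀.sig) + 11]
13. n8.cnt = false  [false]
14. n8.fin = false  [false]
15. n3.key = 21  [B₁.key + 24]
16. n3.env = 27  [B₁.key * -2 + 21]
17. n3.cnt = true  [not S.key]
18. n3.fin = false  [B₁.env == B₁.key]
19. n2.cnt = false  [B.fin == true]
20. n2.key = false  [B.env == B.key]
21. n1.lim = 4  [C.acc - 12]
22. n0.key = false  [C.lim > 4]

false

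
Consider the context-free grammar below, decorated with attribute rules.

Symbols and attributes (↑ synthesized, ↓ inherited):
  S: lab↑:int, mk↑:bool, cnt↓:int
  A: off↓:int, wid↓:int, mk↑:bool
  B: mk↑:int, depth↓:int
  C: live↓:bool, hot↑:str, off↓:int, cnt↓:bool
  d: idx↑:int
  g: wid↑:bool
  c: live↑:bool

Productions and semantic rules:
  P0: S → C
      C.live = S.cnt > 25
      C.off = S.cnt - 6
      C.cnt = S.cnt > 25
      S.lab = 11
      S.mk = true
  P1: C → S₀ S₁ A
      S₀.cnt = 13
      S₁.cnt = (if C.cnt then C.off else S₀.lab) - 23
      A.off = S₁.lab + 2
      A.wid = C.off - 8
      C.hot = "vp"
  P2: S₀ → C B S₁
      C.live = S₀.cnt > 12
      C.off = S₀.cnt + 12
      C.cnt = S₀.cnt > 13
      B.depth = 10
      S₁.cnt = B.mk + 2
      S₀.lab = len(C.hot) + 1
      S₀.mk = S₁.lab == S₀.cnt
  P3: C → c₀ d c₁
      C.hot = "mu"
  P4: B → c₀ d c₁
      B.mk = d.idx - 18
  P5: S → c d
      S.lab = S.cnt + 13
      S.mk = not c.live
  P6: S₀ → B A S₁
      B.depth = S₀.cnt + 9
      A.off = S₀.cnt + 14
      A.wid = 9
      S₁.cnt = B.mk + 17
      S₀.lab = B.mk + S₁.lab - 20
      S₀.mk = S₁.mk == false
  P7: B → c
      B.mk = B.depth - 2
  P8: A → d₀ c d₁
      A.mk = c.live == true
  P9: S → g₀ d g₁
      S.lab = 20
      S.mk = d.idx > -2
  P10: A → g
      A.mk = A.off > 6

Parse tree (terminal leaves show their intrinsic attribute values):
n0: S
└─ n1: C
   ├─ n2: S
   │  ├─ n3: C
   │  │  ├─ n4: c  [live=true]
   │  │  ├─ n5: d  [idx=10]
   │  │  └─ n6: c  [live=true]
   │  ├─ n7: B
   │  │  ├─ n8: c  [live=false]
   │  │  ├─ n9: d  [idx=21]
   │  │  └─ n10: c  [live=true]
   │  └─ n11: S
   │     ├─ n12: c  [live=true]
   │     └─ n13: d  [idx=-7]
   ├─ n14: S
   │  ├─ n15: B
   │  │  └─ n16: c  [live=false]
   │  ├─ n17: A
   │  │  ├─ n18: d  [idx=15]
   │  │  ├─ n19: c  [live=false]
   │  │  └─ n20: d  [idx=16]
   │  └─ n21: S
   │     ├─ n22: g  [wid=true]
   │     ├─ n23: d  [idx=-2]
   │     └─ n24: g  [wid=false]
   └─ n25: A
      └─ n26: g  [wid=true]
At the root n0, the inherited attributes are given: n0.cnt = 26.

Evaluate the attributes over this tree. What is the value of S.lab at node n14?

4

1. n0.cnt = 26  [given at root]
2. n1.live = true  [S.cnt > 25]
3. n1.off = 20  [S.cnt - 6]
4. n1.cnt = true  [S.cnt > 25]
5. n2.cnt = 13  [13]
6. n3.live = true  [S₀.cnt > 12]
7. n3.off = 25  [S₀.cnt + 12]
8. n3.cnt = false  [S₀.cnt > 13]
9. n4.live = true  [terminal]
10. n5.idx = 10  [terminal]
11. n6.live = true  [terminal]
12. n3.hot = "mu"  ["mu"]
13. n7.depth = 10  [10]
14. n8.live = false  [terminal]
15. n9.idx = 21  [terminal]
16. n10.live = true  [terminal]
17. n7.mk = 3  [d.idx - 18]
18. n11.cnt = 5  [B.mk + 2]
19. n12.live = true  [terminal]
20. n13.idx = -7  [terminal]
21. n11.lab = 18  [S.cnt + 13]
22. n11.mk = false  [not c.live]
23. n2.lab = 3  [len(C.hot) + 1]
24. n2.mk = false  [S₁.lab == S₀.cnt]
25. n14.cnt = -3  [(if C.cnt then C.off else S₀.lab) - 23]
26. n15.depth = 6  [S₀.cnt + 9]
27. n16.live = false  [terminal]
28. n15.mk = 4  [B.depth - 2]
29. n17.off = 11  [S₀.cnt + 14]
30. n17.wid = 9  [9]
31. n18.idx = 15  [terminal]
32. n19.live = false  [terminal]
33. n20.idx = 16  [terminal]
34. n17.mk = false  [c.live == true]
35. n21.cnt = 21  [B.mk + 17]
36. n22.wid = true  [terminal]
37. n23.idx = -2  [terminal]
38. n24.wid = false  [terminal]
39. n21.lab = 20  [20]
40. n21.mk = false  [d.idx > -2]
41. n14.lab = 4  [B.mk + S₁.lab - 20]
42. n14.mk = true  [S₁.mk == false]
43. n25.off = 6  [S₁.lab + 2]
44. n25.wid = 12  [C.off - 8]
45. n26.wid = true  [terminal]
46. n25.mk = false  [A.off > 6]
47. n1.hot = "vp"  ["vp"]
48. n0.lab = 11  [11]
49. n0.mk = true  [true]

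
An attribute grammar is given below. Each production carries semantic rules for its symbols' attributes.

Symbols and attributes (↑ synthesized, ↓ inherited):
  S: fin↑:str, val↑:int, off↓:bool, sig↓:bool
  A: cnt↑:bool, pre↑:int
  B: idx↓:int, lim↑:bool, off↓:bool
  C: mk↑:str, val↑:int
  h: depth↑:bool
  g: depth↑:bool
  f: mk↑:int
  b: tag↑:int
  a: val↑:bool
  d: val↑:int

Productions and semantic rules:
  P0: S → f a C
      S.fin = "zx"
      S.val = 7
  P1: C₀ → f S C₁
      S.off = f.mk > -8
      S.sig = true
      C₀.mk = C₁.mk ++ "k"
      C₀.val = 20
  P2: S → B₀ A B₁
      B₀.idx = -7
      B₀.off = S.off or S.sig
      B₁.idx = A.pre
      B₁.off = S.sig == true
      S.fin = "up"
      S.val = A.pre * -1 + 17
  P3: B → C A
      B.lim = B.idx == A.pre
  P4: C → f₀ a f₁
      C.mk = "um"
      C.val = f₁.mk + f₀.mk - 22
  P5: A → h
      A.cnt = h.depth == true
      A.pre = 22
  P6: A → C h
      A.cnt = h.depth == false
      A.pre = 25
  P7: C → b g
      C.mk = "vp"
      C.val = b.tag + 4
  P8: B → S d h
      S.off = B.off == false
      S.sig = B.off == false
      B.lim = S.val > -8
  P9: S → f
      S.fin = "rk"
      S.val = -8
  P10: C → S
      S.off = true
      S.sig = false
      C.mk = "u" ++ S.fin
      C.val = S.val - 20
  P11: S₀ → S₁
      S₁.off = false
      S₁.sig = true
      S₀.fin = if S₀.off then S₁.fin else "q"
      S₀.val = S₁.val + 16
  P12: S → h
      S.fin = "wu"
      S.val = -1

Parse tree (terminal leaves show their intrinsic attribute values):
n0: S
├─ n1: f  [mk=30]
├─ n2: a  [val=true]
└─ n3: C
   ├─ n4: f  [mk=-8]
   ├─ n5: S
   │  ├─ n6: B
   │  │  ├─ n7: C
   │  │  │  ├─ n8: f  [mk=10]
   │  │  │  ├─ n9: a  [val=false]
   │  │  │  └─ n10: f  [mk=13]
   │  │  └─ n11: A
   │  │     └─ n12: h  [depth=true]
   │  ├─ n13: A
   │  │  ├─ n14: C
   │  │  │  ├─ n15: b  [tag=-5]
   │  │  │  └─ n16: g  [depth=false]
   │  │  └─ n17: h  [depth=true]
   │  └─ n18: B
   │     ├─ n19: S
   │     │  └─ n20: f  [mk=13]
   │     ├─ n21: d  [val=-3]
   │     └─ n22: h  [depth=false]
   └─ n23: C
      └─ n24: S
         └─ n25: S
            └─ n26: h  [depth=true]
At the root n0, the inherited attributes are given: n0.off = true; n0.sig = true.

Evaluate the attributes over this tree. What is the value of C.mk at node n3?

"uwuk"

1. n0.off = true  [given at root]
2. n0.sig = true  [given at root]
3. n1.mk = 30  [terminal]
4. n2.val = true  [terminal]
5. n4.mk = -8  [terminal]
6. n5.off = false  [f.mk > -8]
7. n5.sig = true  [true]
8. n6.idx = -7  [-7]
9. n6.off = true  [S.off or S.sig]
10. n8.mk = 10  [terminal]
11. n9.val = false  [terminal]
12. n10.mk = 13  [terminal]
13. n7.mk = "um"  ["um"]
14. n7.val = 1  [f₁.mk + f₀.mk - 22]
15. n12.depth = true  [terminal]
16. n11.cnt = true  [h.depth == true]
17. n11.pre = 22  [22]
18. n6.lim = false  [B.idx == A.pre]
19. n15.tag = -5  [terminal]
20. n16.depth = false  [terminal]
21. n14.mk = "vp"  ["vp"]
22. n14.val = -1  [b.tag + 4]
23. n17.depth = true  [terminal]
24. n13.cnt = false  [h.depth == false]
25. n13.pre = 25  [25]
26. n18.idx = 25  [A.pre]
27. n18.off = true  [S.sig == true]
28. n19.off = false  [B.off == false]
29. n19.sig = false  [B.off == false]
30. n20.mk = 13  [terminal]
31. n19.fin = "rk"  ["rk"]
32. n19.val = -8  [-8]
33. n21.val = -3  [terminal]
34. n22.depth = false  [terminal]
35. n18.lim = false  [S.val > -8]
36. n5.fin = "up"  ["up"]
37. n5.val = -8  [A.pre * -1 + 17]
38. n24.off = true  [true]
39. n24.sig = false  [false]
40. n25.off = false  [false]
41. n25.sig = true  [true]
42. n26.depth = true  [terminal]
43. n25.fin = "wu"  ["wu"]
44. n25.val = -1  [-1]
45. n24.fin = "wu"  [if S₀.off then S₁.fin else "q"]
46. n24.val = 15  [S₁.val + 16]
47. n23.mk = "uwu"  ["u" ++ S.fin]
48. n23.val = -5  [S.val - 20]
49. n3.mk = "uwuk"  [C₁.mk ++ "k"]
50. n3.val = 20  [20]
51. n0.fin = "zx"  ["zx"]
52. n0.val = 7  [7]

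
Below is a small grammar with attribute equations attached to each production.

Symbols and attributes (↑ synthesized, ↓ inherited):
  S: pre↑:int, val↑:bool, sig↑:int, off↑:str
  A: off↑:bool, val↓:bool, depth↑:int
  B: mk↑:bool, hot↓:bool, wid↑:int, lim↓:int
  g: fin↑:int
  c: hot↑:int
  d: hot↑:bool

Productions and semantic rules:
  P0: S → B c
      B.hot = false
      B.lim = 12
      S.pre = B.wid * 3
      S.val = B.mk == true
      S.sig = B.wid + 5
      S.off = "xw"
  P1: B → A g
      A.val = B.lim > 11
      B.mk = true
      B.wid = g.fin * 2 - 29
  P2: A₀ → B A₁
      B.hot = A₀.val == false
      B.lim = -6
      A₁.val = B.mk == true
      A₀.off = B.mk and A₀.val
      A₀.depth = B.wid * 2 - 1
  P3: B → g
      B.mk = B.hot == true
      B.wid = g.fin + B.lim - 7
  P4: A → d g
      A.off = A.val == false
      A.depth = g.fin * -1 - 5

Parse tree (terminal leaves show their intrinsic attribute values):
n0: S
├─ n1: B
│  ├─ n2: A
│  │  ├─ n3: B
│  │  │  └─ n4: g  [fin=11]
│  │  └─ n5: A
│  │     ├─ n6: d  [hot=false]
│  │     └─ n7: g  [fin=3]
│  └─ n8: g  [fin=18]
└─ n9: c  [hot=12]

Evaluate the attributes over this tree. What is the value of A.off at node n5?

true

1. n1.hot = false  [false]
2. n1.lim = 12  [12]
3. n2.val = true  [B.lim > 11]
4. n3.hot = false  [A₀.val == false]
5. n3.lim = -6  [-6]
6. n4.fin = 11  [terminal]
7. n3.mk = false  [B.hot == true]
8. n3.wid = -2  [g.fin + B.lim - 7]
9. n5.val = false  [B.mk == true]
10. n6.hot = false  [terminal]
11. n7.fin = 3  [terminal]
12. n5.off = true  [A.val == false]
13. n5.depth = -8  [g.fin * -1 - 5]
14. n2.off = false  [B.mk and A₀.val]
15. n2.depth = -5  [B.wid * 2 - 1]
16. n8.fin = 18  [terminal]
17. n1.mk = true  [true]
18. n1.wid = 7  [g.fin * 2 - 29]
19. n9.hot = 12  [terminal]
20. n0.pre = 21  [B.wid * 3]
21. n0.val = true  [B.mk == true]
22. n0.sig = 12  [B.wid + 5]
23. n0.off = "xw"  ["xw"]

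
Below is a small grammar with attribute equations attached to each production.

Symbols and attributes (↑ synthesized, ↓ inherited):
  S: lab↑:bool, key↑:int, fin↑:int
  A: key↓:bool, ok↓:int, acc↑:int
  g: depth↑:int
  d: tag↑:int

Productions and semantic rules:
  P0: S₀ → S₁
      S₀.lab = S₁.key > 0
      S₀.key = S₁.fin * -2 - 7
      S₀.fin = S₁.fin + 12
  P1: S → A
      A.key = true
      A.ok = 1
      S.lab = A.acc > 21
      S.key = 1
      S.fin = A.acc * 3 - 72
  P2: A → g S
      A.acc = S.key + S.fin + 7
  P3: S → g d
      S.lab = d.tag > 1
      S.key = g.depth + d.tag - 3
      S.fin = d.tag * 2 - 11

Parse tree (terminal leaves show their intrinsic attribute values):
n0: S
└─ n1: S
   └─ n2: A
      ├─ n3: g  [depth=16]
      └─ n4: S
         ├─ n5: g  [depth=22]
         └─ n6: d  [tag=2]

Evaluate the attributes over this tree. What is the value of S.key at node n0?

11

1. n2.key = true  [true]
2. n2.ok = 1  [1]
3. n3.depth = 16  [terminal]
4. n5.depth = 22  [terminal]
5. n6.tag = 2  [terminal]
6. n4.lab = true  [d.tag > 1]
7. n4.key = 21  [g.depth + d.tag - 3]
8. n4.fin = -7  [d.tag * 2 - 11]
9. n2.acc = 21  [S.key + S.fin + 7]
10. n1.lab = false  [A.acc > 21]
11. n1.key = 1  [1]
12. n1.fin = -9  [A.acc * 3 - 72]
13. n0.lab = true  [S₁.key > 0]
14. n0.key = 11  [S₁.fin * -2 - 7]
15. n0.fin = 3  [S₁.fin + 12]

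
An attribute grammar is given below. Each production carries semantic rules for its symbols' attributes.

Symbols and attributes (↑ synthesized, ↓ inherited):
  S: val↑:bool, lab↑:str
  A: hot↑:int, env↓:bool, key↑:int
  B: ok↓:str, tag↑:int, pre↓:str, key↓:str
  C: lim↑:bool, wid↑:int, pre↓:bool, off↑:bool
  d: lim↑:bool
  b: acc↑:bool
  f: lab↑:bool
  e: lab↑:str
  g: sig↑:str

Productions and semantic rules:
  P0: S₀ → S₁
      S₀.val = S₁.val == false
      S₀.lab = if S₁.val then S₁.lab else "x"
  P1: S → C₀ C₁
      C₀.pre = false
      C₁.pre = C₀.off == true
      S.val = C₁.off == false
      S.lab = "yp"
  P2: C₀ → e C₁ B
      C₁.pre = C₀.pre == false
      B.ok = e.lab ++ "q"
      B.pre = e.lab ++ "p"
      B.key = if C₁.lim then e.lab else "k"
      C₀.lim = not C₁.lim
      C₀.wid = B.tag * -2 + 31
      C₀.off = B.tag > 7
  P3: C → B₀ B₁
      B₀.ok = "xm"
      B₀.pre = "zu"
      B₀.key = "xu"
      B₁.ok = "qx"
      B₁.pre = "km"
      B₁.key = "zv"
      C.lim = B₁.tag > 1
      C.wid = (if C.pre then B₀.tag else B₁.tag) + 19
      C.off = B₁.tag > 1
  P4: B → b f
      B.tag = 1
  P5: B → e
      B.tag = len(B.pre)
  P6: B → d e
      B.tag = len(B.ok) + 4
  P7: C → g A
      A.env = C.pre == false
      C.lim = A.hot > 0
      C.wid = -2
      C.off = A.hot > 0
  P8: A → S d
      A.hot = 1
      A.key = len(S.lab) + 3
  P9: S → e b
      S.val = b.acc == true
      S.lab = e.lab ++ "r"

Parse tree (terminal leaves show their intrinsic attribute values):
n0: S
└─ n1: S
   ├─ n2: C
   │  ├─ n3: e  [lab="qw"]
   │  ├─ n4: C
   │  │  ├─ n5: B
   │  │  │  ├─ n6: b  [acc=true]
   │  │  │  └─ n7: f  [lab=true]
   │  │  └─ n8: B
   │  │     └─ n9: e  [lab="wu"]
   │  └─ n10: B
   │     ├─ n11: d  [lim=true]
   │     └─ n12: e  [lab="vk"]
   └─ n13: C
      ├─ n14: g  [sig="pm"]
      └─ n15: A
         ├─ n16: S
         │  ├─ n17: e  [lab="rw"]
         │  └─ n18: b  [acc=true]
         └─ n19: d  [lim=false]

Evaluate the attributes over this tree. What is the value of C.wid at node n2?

1. n2.pre = false  [false]
2. n3.lab = "qw"  [terminal]
3. n4.pre = true  [C₀.pre == false]
4. n5.ok = "xm"  ["xm"]
5. n5.pre = "zu"  ["zu"]
6. n5.key = "xu"  ["xu"]
7. n6.acc = true  [terminal]
8. n7.lab = true  [terminal]
9. n5.tag = 1  [1]
10. n8.ok = "qx"  ["qx"]
11. n8.pre = "km"  ["km"]
12. n8.key = "zv"  ["zv"]
13. n9.lab = "wu"  [terminal]
14. n8.tag = 2  [len(B.pre)]
15. n4.lim = true  [B₁.tag > 1]
16. n4.wid = 20  [(if C.pre then B₀.tag else B₁.tag) + 19]
17. n4.off = true  [B₁.tag > 1]
18. n10.ok = "qwq"  [e.lab ++ "q"]
19. n10.pre = "qwp"  [e.lab ++ "p"]
20. n10.key = "qw"  [if C₁.lim then e.lab else "k"]
21. n11.lim = true  [terminal]
22. n12.lab = "vk"  [terminal]
23. n10.tag = 7  [len(B.ok) + 4]
24. n2.lim = false  [not C₁.lim]
25. n2.wid = 17  [B.tag * -2 + 31]
26. n2.off = false  [B.tag > 7]
27. n13.pre = false  [C₀.off == true]
28. n14.sig = "pm"  [terminal]
29. n15.env = true  [C.pre == false]
30. n17.lab = "rw"  [terminal]
31. n18.acc = true  [terminal]
32. n16.val = true  [b.acc == true]
33. n16.lab = "rwr"  [e.lab ++ "r"]
34. n19.lim = false  [terminal]
35. n15.hot = 1  [1]
36. n15.key = 6  [len(S.lab) + 3]
37. n13.lim = true  [A.hot > 0]
38. n13.wid = -2  [-2]
39. n13.off = true  [A.hot > 0]
40. n1.val = false  [C₁.off == false]
41. n1.lab = "yp"  ["yp"]
42. n0.val = true  [S₁.val == false]
43. n0.lab = "x"  [if S₁.val then S₁.lab else "x"]

17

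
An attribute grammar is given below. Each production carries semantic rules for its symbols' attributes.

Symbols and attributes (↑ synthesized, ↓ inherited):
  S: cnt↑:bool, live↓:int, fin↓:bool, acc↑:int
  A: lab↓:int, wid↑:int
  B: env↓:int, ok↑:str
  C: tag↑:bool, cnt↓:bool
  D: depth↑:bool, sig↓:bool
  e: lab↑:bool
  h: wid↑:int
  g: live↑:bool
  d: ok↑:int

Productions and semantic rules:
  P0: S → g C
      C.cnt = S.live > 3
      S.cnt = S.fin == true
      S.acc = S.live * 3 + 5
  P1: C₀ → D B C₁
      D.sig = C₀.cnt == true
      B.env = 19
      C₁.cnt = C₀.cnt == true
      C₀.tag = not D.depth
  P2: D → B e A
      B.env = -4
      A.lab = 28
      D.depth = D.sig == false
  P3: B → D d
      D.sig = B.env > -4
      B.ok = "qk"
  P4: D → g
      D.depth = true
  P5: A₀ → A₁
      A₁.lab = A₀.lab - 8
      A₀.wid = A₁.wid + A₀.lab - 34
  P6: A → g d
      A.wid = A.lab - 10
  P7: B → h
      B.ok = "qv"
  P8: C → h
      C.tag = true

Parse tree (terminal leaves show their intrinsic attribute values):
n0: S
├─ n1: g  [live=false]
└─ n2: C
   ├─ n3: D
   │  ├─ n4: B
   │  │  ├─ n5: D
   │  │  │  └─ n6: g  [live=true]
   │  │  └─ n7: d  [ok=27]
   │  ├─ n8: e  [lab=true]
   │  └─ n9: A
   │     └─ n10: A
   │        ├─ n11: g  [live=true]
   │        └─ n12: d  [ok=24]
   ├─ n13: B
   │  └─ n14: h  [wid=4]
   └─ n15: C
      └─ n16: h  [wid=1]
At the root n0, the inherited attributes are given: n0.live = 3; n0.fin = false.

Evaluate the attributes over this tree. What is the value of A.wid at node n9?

1. n0.live = 3  [given at root]
2. n0.fin = false  [given at root]
3. n1.live = false  [terminal]
4. n2.cnt = false  [S.live > 3]
5. n3.sig = false  [C₀.cnt == true]
6. n4.env = -4  [-4]
7. n5.sig = false  [B.env > -4]
8. n6.live = true  [terminal]
9. n5.depth = true  [true]
10. n7.ok = 27  [terminal]
11. n4.ok = "qk"  ["qk"]
12. n8.lab = true  [terminal]
13. n9.lab = 28  [28]
14. n10.lab = 20  [A₀.lab - 8]
15. n11.live = true  [terminal]
16. n12.ok = 24  [terminal]
17. n10.wid = 10  [A.lab - 10]
18. n9.wid = 4  [A₁.wid + A₀.lab - 34]
19. n3.depth = true  [D.sig == false]
20. n13.env = 19  [19]
21. n14.wid = 4  [terminal]
22. n13.ok = "qv"  ["qv"]
23. n15.cnt = false  [C₀.cnt == true]
24. n16.wid = 1  [terminal]
25. n15.tag = true  [true]
26. n2.tag = false  [not D.depth]
27. n0.cnt = false  [S.fin == true]
28. n0.acc = 14  [S.live * 3 + 5]

4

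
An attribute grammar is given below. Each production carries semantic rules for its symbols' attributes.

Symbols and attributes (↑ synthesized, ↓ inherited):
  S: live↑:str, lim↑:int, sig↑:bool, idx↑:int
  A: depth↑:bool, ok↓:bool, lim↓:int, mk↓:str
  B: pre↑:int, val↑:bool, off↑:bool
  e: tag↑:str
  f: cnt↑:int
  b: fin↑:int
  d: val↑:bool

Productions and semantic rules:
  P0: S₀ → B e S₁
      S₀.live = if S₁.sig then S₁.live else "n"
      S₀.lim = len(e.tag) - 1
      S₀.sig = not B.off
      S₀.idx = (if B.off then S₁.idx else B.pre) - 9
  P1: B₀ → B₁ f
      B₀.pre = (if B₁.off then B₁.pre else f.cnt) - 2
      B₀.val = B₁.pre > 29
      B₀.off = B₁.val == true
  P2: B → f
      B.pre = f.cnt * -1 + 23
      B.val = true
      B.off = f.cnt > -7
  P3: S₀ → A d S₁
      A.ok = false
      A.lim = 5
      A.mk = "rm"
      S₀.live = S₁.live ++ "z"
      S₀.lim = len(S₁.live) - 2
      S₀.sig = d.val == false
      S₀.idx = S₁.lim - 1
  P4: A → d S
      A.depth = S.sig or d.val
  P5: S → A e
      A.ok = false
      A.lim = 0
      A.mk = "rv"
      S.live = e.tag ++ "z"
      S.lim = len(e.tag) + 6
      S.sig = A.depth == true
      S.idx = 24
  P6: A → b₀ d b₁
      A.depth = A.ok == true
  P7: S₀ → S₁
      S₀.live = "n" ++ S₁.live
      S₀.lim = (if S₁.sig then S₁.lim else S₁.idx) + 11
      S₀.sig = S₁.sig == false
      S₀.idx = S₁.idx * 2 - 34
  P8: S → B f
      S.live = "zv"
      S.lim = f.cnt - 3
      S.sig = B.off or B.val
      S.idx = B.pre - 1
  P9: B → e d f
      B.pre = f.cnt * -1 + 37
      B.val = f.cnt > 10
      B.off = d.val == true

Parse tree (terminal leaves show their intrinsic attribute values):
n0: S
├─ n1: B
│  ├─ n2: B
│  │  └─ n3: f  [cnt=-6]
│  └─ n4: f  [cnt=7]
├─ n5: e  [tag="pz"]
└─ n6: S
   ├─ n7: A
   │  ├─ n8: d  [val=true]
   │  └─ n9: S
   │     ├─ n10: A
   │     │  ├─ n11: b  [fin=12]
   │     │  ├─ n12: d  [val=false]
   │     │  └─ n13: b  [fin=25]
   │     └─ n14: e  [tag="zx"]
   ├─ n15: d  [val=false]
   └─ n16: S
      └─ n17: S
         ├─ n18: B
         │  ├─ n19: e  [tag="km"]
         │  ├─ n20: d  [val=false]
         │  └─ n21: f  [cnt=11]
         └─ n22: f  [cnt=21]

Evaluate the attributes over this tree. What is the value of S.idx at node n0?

1. n3.cnt = -6  [terminal]
2. n2.pre = 29  [f.cnt * -1 + 23]
3. n2.val = true  [true]
4. n2.off = true  [f.cnt > -7]
5. n4.cnt = 7  [terminal]
6. n1.pre = 27  [(if B₁.off then B₁.pre else f.cnt) - 2]
7. n1.val = false  [B₁.pre > 29]
8. n1.off = true  [B₁.val == true]
9. n5.tag = "pz"  [terminal]
10. n7.ok = false  [false]
11. n7.lim = 5  [5]
12. n7.mk = "rm"  ["rm"]
13. n8.val = true  [terminal]
14. n10.ok = false  [false]
15. n10.lim = 0  [0]
16. n10.mk = "rv"  ["rv"]
17. n11.fin = 12  [terminal]
18. n12.val = false  [terminal]
19. n13.fin = 25  [terminal]
20. n10.depth = false  [A.ok == true]
21. n14.tag = "zx"  [terminal]
22. n9.live = "zxz"  [e.tag ++ "z"]
23. n9.lim = 8  [len(e.tag) + 6]
24. n9.sig = false  [A.depth == true]
25. n9.idx = 24  [24]
26. n7.depth = true  [S.sig or d.val]
27. n15.val = false  [terminal]
28. n19.tag = "km"  [terminal]
29. n20.val = false  [terminal]
30. n21.cnt = 11  [terminal]
31. n18.pre = 26  [f.cnt * -1 + 37]
32. n18.val = true  [f.cnt > 10]
33. n18.off = false  [d.val == true]
34. n22.cnt = 21  [terminal]
35. n17.live = "zv"  ["zv"]
36. n17.lim = 18  [f.cnt - 3]
37. n17.sig = true  [B.off or B.val]
38. n17.idx = 25  [B.pre - 1]
39. n16.live = "nzv"  ["n" ++ S₁.live]
40. n16.lim = 29  [(if S₁.sig then S₁.lim else S₁.idx) + 11]
41. n16.sig = false  [S₁.sig == false]
42. n16.idx = 16  [S₁.idx * 2 - 34]
43. n6.live = "nzvz"  [S₁.live ++ "z"]
44. n6.lim = 1  [len(S₁.live) - 2]
45. n6.sig = true  [d.val == false]
46. n6.idx = 28  [S₁.lim - 1]
47. n0.live = "nzvz"  [if S₁.sig then S₁.live else "n"]
48. n0.lim = 1  [len(e.tag) - 1]
49. n0.sig = false  [not B.off]
50. n0.idx = 19  [(if B.off then S₁.idx else B.pre) - 9]

19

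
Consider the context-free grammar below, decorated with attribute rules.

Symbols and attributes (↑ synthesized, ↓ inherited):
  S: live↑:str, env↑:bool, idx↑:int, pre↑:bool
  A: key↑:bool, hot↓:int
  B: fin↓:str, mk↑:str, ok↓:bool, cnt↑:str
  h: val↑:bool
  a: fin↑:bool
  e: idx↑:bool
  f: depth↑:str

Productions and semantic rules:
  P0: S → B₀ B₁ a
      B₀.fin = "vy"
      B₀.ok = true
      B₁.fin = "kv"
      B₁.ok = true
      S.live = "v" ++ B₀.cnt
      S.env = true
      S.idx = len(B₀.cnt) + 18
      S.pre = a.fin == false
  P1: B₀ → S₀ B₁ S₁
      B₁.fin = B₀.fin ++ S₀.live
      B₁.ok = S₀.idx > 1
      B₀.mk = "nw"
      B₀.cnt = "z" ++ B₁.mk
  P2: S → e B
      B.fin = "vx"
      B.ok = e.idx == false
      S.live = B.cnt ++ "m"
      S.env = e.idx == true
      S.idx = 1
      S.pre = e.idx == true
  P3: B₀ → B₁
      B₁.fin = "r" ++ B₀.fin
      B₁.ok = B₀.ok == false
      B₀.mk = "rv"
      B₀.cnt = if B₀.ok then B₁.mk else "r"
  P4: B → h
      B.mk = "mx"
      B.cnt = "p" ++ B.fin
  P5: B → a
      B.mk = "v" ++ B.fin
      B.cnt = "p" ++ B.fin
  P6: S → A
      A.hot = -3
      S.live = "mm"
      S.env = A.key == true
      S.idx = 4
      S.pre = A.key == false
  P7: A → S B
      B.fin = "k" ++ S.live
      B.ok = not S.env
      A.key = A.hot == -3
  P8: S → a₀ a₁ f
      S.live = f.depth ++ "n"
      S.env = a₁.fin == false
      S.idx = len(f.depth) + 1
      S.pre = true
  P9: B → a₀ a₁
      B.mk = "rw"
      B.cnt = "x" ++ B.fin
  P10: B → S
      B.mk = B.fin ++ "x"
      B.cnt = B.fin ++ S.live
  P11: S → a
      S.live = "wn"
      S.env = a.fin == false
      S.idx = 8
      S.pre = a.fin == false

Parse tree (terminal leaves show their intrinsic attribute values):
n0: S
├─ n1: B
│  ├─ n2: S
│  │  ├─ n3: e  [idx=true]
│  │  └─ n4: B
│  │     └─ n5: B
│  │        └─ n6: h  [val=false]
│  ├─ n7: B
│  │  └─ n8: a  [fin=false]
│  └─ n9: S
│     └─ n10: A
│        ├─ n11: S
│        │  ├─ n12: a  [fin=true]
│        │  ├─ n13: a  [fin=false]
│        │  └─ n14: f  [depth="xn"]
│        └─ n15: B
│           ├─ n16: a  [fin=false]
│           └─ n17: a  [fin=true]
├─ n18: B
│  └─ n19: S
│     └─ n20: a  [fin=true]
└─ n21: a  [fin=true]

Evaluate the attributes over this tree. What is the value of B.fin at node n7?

"vyrm"

1. n1.fin = "vy"  ["vy"]
2. n1.ok = true  [true]
3. n3.idx = true  [terminal]
4. n4.fin = "vx"  ["vx"]
5. n4.ok = false  [e.idx == false]
6. n5.fin = "rvx"  ["r" ++ B₀.fin]
7. n5.ok = true  [B₀.ok == false]
8. n6.val = false  [terminal]
9. n5.mk = "mx"  ["mx"]
10. n5.cnt = "prvx"  ["p" ++ B.fin]
11. n4.mk = "rv"  ["rv"]
12. n4.cnt = "r"  [if B₀.ok then B₁.mk else "r"]
13. n2.live = "rm"  [B.cnt ++ "m"]
14. n2.env = true  [e.idx == true]
15. n2.idx = 1  [1]
16. n2.pre = true  [e.idx == true]
17. n7.fin = "vyrm"  [B₀.fin ++ S₀.live]
18. n7.ok = false  [S₀.idx > 1]
19. n8.fin = false  [terminal]
20. n7.mk = "vvyrm"  ["v" ++ B.fin]
21. n7.cnt = "pvyrm"  ["p" ++ B.fin]
22. n10.hot = -3  [-3]
23. n12.fin = true  [terminal]
24. n13.fin = false  [terminal]
25. n14.depth = "xn"  [terminal]
26. n11.live = "xnn"  [f.depth ++ "n"]
27. n11.env = true  [a₁.fin == false]
28. n11.idx = 3  [len(f.depth) + 1]
29. n11.pre = true  [true]
30. n15.fin = "kxnn"  ["k" ++ S.live]
31. n15.ok = false  [not S.env]
32. n16.fin = false  [terminal]
33. n17.fin = true  [terminal]
34. n15.mk = "rw"  ["rw"]
35. n15.cnt = "xkxnn"  ["x" ++ B.fin]
36. n10.key = true  [A.hot == -3]
37. n9.live = "mm"  ["mm"]
38. n9.env = true  [A.key == true]
39. n9.idx = 4  [4]
40. n9.pre = false  [A.key == false]
41. n1.mk = "nw"  ["nw"]
42. n1.cnt = "zvvyrm"  ["z" ++ B₁.mk]
43. n18.fin = "kv"  ["kv"]
44. n18.ok = true  [true]
45. n20.fin = true  [terminal]
46. n19.live = "wn"  ["wn"]
47. n19.env = false  [a.fin == false]
48. n19.idx = 8  [8]
49. n19.pre = false  [a.fin == false]
50. n18.mk = "kvx"  [B.fin ++ "x"]
51. n18.cnt = "kvwn"  [B.fin ++ S.live]
52. n21.fin = true  [terminal]
53. n0.live = "vzvvyrm"  ["v" ++ B₀.cnt]
54. n0.env = true  [true]
55. n0.idx = 24  [len(B₀.cnt) + 18]
56. n0.pre = false  [a.fin == false]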